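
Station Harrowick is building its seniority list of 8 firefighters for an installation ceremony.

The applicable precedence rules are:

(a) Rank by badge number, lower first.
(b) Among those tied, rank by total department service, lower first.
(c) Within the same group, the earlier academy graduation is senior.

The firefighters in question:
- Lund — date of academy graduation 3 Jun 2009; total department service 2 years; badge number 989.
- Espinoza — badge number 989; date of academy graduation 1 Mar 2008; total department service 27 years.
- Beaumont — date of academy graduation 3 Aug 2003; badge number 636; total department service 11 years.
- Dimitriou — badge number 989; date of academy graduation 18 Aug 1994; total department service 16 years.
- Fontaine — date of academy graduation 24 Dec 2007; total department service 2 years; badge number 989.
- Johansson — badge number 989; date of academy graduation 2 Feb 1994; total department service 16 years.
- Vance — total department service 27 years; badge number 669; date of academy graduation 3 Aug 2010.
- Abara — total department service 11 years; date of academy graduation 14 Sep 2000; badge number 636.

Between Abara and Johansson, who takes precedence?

Abara

By badge number (lower first): Abara and Beaumont (both 636); then Vance (669); then Fontaine, Lund, Johansson, Dimitriou and Espinoza (each 989).
Abara and Beaumont both have total department service 11 years, so the next rule applies.
Among Abara and Beaumont, by date of academy graduation (earlier first): Abara (14 Sep 2000) before Beaumont (3 Aug 2003).
Among Fontaine, Lund, Johansson, Dimitriou and Espinoza, by total department service (lower first): Fontaine and Lund (2 years) before Johansson and Dimitriou (16 years) before Espinoza (27 years).
Among Fontaine and Lund, by date of academy graduation (earlier first): Fontaine (24 Dec 2007) before Lund (3 Jun 2009).
Among Johansson and Dimitriou, by date of academy graduation (earlier first): Johansson (2 Feb 1994) before Dimitriou (18 Aug 1994).
So Abara takes precedence.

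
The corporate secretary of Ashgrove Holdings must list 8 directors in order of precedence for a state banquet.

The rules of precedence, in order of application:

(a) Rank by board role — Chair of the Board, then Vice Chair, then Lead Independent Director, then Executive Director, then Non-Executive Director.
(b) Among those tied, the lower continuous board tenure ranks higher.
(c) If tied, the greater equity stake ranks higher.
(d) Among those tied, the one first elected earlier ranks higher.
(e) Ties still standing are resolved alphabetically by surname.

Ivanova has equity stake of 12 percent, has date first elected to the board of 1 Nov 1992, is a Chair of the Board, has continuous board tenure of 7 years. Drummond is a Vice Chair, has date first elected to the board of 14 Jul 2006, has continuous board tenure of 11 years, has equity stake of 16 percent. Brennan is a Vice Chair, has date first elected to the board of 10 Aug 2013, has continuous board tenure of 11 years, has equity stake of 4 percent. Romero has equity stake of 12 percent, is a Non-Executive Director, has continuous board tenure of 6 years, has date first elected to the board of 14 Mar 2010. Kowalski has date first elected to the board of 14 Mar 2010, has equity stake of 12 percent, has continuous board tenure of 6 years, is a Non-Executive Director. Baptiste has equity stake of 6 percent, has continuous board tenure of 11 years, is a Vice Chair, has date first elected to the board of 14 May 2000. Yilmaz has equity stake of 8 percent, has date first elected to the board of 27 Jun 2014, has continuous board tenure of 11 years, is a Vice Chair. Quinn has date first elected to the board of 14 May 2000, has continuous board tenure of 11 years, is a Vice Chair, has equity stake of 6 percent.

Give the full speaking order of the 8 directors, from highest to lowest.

By board role: Ivanova (Chair of the Board); then Drummond, Yilmaz, Baptiste, Quinn and Brennan (Vice Chair); then Kowalski and Romero (Non-Executive Director).
Drummond, Yilmaz, Baptiste, Quinn and Brennan all have continuous board tenure 11 years, so the next rule applies.
Among Drummond, Yilmaz, Baptiste, Quinn and Brennan, by equity stake (higher first): Drummond (16 percent) before Yilmaz (8 percent) before Baptiste and Quinn (6 percent) before Brennan (4 percent).
Baptiste and Quinn both have date first elected to the board 14 May 2000, so the next rule applies.
Among Baptiste and Quinn, alphabetically by surname: Baptiste before Quinn.
Kowalski and Romero both have continuous board tenure 6 years, so the next rule applies.
Kowalski and Romero both have equity stake 12 percent, so the next rule applies.
Kowalski and Romero both have date first elected to the board 14 Mar 2010, so the next rule applies.
Among Kowalski and Romero, alphabetically by surname: Kowalski before Romero.
Full order: Ivanova, Drummond, Yilmaz, Baptiste, Quinn, Brennan, Kowalski, Romero.

Ivanova, Drummond, Yilmaz, Baptiste, Quinn, Brennan, Kowalski, Romero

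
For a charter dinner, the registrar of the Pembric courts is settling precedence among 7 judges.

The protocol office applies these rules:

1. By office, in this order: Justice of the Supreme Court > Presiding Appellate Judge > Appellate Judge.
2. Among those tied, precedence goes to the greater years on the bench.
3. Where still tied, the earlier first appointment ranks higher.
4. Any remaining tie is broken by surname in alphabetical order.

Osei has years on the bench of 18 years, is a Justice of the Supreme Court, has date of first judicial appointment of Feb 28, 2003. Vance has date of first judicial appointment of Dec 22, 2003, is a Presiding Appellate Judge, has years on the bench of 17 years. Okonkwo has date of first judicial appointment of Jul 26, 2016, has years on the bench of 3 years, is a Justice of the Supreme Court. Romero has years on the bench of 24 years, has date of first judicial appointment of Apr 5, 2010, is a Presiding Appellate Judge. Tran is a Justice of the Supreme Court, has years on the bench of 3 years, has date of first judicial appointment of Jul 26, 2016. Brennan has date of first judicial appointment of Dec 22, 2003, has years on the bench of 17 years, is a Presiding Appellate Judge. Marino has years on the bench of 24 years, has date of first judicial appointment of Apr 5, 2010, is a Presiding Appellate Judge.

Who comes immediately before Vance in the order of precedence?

Brennan

By office: Osei, Okonkwo and Tran (Justice of the Supreme Court); then Marino, Romero, Brennan and Vance (Presiding Appellate Judge).
Among Osei, Okonkwo and Tran, by years on the bench (higher first): Osei (18 years) before Okonkwo and Tran (3 years).
Okonkwo and Tran both have date of first judicial appointment Jul 26, 2016, so the next rule applies.
Among Okonkwo and Tran, alphabetically by surname: Okonkwo before Tran.
Among Marino, Romero, Brennan and Vance, by years on the bench (higher first): Marino and Romero (24 years) before Brennan and Vance (17 years).
Marino and Romero both have date of first judicial appointment Apr 5, 2010, so the next rule applies.
Among Marino and Romero, alphabetically by surname: Marino before Romero.
Brennan and Vance both have date of first judicial appointment Dec 22, 2003, so the next rule applies.
Among Brennan and Vance, alphabetically by surname: Brennan before Vance.
Order: Osei, Okonkwo, Tran, Marino, Romero, Brennan, Vance.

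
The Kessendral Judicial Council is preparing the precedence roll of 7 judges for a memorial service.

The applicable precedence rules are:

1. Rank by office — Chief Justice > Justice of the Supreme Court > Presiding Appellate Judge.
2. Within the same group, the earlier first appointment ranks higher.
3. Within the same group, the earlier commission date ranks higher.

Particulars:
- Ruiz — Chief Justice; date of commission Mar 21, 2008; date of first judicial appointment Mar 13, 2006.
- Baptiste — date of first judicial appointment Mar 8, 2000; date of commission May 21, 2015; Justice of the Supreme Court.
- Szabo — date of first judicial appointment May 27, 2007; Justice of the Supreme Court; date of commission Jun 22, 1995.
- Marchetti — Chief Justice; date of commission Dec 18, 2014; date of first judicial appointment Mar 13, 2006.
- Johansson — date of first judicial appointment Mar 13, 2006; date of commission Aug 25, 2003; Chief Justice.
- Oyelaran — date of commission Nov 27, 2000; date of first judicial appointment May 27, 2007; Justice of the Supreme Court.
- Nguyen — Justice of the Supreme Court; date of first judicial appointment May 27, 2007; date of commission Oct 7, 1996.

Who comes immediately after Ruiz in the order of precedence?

Marchetti

By office: Johansson, Ruiz and Marchetti (Chief Justice); then Baptiste, Szabo, Nguyen and Oyelaran (Justice of the Supreme Court).
Johansson, Ruiz and Marchetti all have date of first judicial appointment Mar 13, 2006, so the next rule applies.
Among Johansson, Ruiz and Marchetti, by date of commission (earlier first): Johansson (Aug 25, 2003) before Ruiz (Mar 21, 2008) before Marchetti (Dec 18, 2014).
Among Baptiste, Szabo, Nguyen and Oyelaran, by date of first judicial appointment (earlier first): Baptiste (Mar 8, 2000) before Szabo, Nguyen and Oyelaran (May 27, 2007).
Among Szabo, Nguyen and Oyelaran, by date of commission (earlier first): Szabo (Jun 22, 1995) before Nguyen (Oct 7, 1996) before Oyelaran (Nov 27, 2000).
Order: Johansson, Ruiz, Marchetti, Baptiste, Szabo, Nguyen, Oyelaran.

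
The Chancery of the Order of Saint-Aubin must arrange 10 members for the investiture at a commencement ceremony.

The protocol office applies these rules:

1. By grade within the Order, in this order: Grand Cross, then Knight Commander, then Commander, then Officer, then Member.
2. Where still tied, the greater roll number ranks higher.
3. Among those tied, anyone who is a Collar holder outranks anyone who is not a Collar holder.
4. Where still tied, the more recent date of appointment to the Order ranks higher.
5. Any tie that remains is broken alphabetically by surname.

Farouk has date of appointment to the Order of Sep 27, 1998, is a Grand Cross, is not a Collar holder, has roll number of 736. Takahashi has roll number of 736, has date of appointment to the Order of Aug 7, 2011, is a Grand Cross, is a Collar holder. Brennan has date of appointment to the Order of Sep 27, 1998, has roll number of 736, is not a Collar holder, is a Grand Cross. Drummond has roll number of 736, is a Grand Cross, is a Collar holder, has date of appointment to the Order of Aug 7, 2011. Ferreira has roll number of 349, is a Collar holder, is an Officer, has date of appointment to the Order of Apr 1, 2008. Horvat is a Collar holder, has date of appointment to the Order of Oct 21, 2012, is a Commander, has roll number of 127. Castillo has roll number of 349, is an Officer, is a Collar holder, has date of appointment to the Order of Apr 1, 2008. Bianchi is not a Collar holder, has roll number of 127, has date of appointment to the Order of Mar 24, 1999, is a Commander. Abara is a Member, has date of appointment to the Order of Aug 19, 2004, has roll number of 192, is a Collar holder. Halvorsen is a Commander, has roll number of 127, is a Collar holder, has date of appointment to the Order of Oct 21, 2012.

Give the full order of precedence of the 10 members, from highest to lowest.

Drummond, Takahashi, Brennan, Farouk, Halvorsen, Horvat, Bianchi, Castillo, Ferreira, Abara

By grade within the Order: Drummond, Takahashi, Brennan and Farouk (Grand Cross); then Halvorsen, Horvat and Bianchi (Commander); then Castillo and Ferreira (Officer); then Abara (Member).
Drummond, Takahashi, Brennan and Farouk all have roll number 736, so the next rule applies.
Among Drummond, Takahashi, Brennan and Farouk, a Collar holder before not a Collar holder: Drummond and Takahashi (a Collar holder) before Brennan and Farouk (not a Collar holder).
Drummond and Takahashi both have date of appointment to the Order Aug 7, 2011, so the next rule applies.
Among Drummond and Takahashi, alphabetically by surname: Drummond before Takahashi.
Brennan and Farouk both have date of appointment to the Order Sep 27, 1998, so the next rule applies.
Among Brennan and Farouk, alphabetically by surname: Brennan before Farouk.
Halvorsen, Horvat and Bianchi all have roll number 127, so the next rule applies.
Among Halvorsen, Horvat and Bianchi, a Collar holder before not a Collar holder: Halvorsen and Horvat (a Collar holder) before Bianchi (not a Collar holder).
Halvorsen and Horvat both have date of appointment to the Order Oct 21, 2012, so the next rule applies.
Among Halvorsen and Horvat, alphabetically by surname: Halvorsen before Horvat.
Castillo and Ferreira both have roll number 349, so the next rule applies.
Castillo and Ferreira are each a Collar holder, so the next rule applies.
Castillo and Ferreira both have date of appointment to the Order Apr 1, 2008, so the next rule applies.
Among Castillo and Ferreira, alphabetically by surname: Castillo before Ferreira.
Full order: Drummond, Takahashi, Brennan, Farouk, Halvorsen, Horvat, Bianchi, Castillo, Ferreira, Abara.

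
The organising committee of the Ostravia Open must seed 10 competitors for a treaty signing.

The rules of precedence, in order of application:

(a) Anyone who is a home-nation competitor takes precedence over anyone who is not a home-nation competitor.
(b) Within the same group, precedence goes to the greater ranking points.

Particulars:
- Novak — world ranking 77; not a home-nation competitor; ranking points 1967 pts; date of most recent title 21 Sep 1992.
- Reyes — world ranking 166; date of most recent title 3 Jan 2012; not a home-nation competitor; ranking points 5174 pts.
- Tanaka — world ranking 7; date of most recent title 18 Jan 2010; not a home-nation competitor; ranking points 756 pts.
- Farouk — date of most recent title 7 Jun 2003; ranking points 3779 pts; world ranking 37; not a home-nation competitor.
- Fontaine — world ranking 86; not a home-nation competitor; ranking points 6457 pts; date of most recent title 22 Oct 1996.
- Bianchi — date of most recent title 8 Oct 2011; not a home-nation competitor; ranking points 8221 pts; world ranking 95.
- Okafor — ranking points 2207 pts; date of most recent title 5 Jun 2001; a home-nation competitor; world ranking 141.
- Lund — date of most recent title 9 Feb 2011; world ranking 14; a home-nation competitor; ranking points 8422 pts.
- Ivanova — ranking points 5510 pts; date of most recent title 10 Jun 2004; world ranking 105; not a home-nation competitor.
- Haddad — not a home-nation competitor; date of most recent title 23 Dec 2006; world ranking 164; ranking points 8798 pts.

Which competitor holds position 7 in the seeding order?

By the first rule: Lund and Okafor (both a home-nation competitor); then Haddad, Bianchi, Fontaine, Ivanova, Reyes, Farouk, Novak and Tanaka (each not a home-nation competitor).
Among Lund and Okafor, by ranking points (higher first): Lund (8422 pts) before Okafor (2207 pts).
Among Haddad, Bianchi, Fontaine, Ivanova, Reyes, Farouk, Novak and Tanaka, by ranking points (higher first): Haddad (8798 pts) before Bianchi (8221 pts) before Fontaine (6457 pts) before Ivanova (5510 pts) before Reyes (5174 pts) before Farouk (3779 pts) before Novak (1967 pts) before Tanaka (756 pts).
Order: Lund, Okafor, Haddad, Bianchi, Fontaine, Ivanova, Reyes, Farouk, Novak, Tanaka.

Reyes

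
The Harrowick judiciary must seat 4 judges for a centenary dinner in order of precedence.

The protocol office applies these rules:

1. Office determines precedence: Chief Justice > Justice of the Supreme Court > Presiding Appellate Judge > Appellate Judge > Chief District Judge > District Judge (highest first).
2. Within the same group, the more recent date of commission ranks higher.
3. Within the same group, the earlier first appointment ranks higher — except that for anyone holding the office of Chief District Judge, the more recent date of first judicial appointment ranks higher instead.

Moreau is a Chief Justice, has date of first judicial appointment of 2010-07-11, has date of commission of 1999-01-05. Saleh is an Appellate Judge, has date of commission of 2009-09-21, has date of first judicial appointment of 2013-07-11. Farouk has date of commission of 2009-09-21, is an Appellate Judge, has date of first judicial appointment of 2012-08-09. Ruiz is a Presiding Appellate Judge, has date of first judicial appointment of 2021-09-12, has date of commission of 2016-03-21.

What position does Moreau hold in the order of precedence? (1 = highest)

1

By office: Moreau (Chief Justice); then Ruiz (Presiding Appellate Judge); then Farouk and Saleh (Appellate Judge).
Farouk and Saleh both have date of commission 2009-09-21, so the next rule applies.
Among Farouk and Saleh, by date of first judicial appointment (earlier first): Farouk (2012-08-09) before Saleh (2013-07-11).
Order: Moreau, Ruiz, Farouk, Saleh. So position 1.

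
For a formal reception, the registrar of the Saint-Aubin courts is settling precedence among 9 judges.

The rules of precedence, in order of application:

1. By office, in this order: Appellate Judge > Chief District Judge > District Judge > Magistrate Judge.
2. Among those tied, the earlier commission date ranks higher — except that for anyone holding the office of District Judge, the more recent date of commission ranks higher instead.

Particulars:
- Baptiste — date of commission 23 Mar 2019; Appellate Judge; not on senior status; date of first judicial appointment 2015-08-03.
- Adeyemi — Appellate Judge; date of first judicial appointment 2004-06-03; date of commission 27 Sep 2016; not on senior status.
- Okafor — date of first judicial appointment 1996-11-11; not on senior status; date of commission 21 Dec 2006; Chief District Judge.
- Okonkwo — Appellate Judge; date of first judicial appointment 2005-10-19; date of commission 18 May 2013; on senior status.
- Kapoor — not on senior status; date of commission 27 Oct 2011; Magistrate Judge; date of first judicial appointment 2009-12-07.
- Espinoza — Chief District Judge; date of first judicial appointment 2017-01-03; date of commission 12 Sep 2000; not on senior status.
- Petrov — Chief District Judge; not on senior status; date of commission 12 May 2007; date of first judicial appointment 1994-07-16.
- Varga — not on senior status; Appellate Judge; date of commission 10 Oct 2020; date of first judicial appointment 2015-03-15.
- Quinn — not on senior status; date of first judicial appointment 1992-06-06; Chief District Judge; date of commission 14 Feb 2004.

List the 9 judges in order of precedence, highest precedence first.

Okonkwo, Adeyemi, Baptiste, Varga, Espinoza, Quinn, Okafor, Petrov, Kapoor

By office: Okonkwo, Adeyemi, Baptiste and Varga (Appellate Judge); then Espinoza, Quinn, Okafor and Petrov (Chief District Judge); then Kapoor (Magistrate Judge).
Among Okonkwo, Adeyemi, Baptiste and Varga, by date of commission (earlier first): Okonkwo (18 May 2013) before Adeyemi (27 Sep 2016) before Baptiste (23 Mar 2019) before Varga (10 Oct 2020).
Among Espinoza, Quinn, Okafor and Petrov, by date of commission (earlier first): Espinoza (12 Sep 2000) before Quinn (14 Feb 2004) before Okafor (21 Dec 2006) before Petrov (12 May 2007).
Full order: Okonkwo, Adeyemi, Baptiste, Varga, Espinoza, Quinn, Okafor, Petrov, Kapoor.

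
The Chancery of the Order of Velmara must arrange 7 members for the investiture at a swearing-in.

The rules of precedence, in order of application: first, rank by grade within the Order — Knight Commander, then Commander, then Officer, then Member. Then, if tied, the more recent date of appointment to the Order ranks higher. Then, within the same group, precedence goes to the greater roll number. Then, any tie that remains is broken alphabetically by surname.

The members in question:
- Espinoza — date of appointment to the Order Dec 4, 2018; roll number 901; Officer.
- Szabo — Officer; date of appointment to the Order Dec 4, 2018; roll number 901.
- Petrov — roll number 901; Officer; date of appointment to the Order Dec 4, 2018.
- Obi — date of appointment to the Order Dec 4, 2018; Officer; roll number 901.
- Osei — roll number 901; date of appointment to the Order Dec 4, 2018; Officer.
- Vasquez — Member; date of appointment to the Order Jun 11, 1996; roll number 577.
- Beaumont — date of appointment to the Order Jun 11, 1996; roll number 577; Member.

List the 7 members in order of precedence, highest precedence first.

By grade within the Order: Espinoza, Obi, Osei, Petrov and Szabo (Officer); then Beaumont and Vasquez (Member).
Espinoza, Obi, Osei, Petrov and Szabo all have date of appointment to the Order Dec 4, 2018, so the next rule applies.
Espinoza, Obi, Osei, Petrov and Szabo all have roll number 901, so the next rule applies.
Among Espinoza, Obi, Osei, Petrov and Szabo, alphabetically by surname: Espinoza before Obi before Osei before Petrov before Szabo.
Beaumont and Vasquez both have date of appointment to the Order Jun 11, 1996, so the next rule applies.
Beaumont and Vasquez both have roll number 577, so the next rule applies.
Among Beaumont and Vasquez, alphabetically by surname: Beaumont before Vasquez.
Full order: Espinoza, Obi, Osei, Petrov, Szabo, Beaumont, Vasquez.

Espinoza, Obi, Osei, Petrov, Szabo, Beaumont, Vasquez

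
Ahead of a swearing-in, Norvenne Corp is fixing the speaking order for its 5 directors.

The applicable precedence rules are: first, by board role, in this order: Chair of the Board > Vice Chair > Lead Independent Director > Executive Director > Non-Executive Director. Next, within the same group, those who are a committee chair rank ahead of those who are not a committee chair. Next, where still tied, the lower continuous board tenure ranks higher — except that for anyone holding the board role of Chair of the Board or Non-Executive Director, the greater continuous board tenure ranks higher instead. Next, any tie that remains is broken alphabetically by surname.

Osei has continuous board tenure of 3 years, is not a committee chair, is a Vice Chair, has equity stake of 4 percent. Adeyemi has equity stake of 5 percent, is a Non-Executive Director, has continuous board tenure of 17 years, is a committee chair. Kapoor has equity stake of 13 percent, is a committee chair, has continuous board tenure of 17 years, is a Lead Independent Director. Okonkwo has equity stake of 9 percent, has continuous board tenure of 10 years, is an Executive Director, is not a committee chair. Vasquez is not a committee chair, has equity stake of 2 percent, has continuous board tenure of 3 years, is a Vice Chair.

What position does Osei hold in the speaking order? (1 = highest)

By board role: Osei and Vasquez (Vice Chair); then Kapoor (Lead Independent Director); then Okonkwo (Executive Director); then Adeyemi (Non-Executive Director).
Osei and Vasquez are each not a committee chair, so the next rule applies.
Osei and Vasquez both have continuous board tenure 3 years, so the next rule applies.
Among Osei and Vasquez, alphabetically by surname: Osei before Vasquez.
Order: Osei, Vasquez, Kapoor, Okonkwo, Adeyemi. So position 1.

1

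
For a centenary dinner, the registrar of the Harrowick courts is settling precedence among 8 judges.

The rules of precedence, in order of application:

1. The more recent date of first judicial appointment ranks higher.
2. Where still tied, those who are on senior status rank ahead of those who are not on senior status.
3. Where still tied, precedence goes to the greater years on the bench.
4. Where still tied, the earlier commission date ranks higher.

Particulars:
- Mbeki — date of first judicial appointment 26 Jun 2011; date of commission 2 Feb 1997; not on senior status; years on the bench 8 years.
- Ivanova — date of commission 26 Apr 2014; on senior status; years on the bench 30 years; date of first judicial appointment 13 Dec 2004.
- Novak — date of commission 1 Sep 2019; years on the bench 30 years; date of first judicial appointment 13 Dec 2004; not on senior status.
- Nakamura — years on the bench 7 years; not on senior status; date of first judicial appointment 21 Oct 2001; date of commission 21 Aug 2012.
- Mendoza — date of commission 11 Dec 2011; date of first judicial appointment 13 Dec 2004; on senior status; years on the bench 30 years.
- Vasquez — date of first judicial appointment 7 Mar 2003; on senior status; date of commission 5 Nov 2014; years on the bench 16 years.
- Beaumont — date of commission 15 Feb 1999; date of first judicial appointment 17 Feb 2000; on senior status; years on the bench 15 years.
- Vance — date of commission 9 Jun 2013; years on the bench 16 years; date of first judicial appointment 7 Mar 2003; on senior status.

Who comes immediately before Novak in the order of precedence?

Ivanova

By date of first judicial appointment (later first): Mbeki (26 Jun 2011); then Mendoza, Ivanova and Novak (each 13 Dec 2004); then Vance and Vasquez (both 7 Mar 2003); then Nakamura (21 Oct 2001); then Beaumont (17 Feb 2000).
Among Mendoza, Ivanova and Novak, on senior status before not on senior status: Mendoza and Ivanova (on senior status) before Novak (not on senior status).
Mendoza and Ivanova both have years on the bench 30 years, so the next rule applies.
Among Mendoza and Ivanova, by date of commission (earlier first): Mendoza (11 Dec 2011) before Ivanova (26 Apr 2014).
Vance and Vasquez are each on senior status, so the next rule applies.
Vance and Vasquez both have years on the bench 16 years, so the next rule applies.
Among Vance and Vasquez, by date of commission (earlier first): Vance (9 Jun 2013) before Vasquez (5 Nov 2014).
Order: Mbeki, Mendoza, Ivanova, Novak, Vance, Vasquez, Nakamura, Beaumont.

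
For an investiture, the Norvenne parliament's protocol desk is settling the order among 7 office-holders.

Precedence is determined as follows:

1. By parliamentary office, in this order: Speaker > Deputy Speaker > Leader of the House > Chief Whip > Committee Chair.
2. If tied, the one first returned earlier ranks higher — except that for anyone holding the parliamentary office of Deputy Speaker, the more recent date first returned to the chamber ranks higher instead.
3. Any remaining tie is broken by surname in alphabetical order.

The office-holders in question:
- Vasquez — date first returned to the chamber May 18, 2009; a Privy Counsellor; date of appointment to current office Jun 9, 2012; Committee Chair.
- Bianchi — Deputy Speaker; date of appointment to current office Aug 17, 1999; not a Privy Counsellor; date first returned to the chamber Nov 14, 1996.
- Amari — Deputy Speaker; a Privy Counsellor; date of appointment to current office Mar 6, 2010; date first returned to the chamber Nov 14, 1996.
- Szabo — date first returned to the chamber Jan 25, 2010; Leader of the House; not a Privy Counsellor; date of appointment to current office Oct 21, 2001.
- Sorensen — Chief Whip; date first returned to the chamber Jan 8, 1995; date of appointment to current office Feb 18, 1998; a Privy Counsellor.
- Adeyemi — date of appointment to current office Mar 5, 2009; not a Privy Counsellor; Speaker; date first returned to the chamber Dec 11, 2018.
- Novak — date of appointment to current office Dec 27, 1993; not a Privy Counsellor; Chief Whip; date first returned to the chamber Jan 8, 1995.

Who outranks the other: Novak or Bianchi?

Bianchi

By parliamentary office: Adeyemi (Speaker); then Amari and Bianchi (Deputy Speaker); then Szabo (Leader of the House); then Novak and Sorensen (Chief Whip); then Vasquez (Committee Chair).
Amari and Bianchi both have date first returned to the chamber Nov 14, 1996, so the next rule applies.
Among Amari and Bianchi, alphabetically by surname: Amari before Bianchi.
Novak and Sorensen both have date first returned to the chamber Jan 8, 1995, so the next rule applies.
Among Novak and Sorensen, alphabetically by surname: Novak before Sorensen.
So Bianchi takes precedence.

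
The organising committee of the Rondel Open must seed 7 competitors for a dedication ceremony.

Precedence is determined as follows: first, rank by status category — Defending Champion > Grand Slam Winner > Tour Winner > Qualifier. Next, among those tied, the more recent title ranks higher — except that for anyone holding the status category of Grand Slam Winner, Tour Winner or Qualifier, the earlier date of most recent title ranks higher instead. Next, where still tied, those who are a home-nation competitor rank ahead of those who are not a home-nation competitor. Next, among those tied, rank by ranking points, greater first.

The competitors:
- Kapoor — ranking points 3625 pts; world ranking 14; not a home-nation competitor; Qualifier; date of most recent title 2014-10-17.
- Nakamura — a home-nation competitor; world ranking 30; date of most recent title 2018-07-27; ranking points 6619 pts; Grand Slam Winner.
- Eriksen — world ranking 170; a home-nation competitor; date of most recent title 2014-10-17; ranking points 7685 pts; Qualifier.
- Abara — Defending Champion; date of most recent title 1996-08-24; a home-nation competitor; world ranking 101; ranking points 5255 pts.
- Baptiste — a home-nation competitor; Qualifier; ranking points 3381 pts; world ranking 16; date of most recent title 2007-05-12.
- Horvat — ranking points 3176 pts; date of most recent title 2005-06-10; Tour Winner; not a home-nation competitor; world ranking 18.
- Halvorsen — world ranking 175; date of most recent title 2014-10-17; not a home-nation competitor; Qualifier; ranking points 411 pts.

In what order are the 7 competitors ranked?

By status category: Abara (Defending Champion); then Nakamura (Grand Slam Winner); then Horvat (Tour Winner); then Baptiste, Eriksen, Kapoor and Halvorsen (Qualifier).
Among Baptiste, Eriksen, Kapoor and Halvorsen, by date of most recent title (earlier first) (reversed rule for this group): Baptiste (2007-05-12) before Eriksen, Kapoor and Halvorsen (2014-10-17).
Among Eriksen, Kapoor and Halvorsen, a home-nation competitor before not a home-nation competitor: Eriksen (a home-nation competitor) before Kapoor and Halvorsen (not a home-nation competitor).
Among Kapoor and Halvorsen, by ranking points (higher first): Kapoor (3625 pts) before Halvorsen (411 pts).
Full order: Abara, Nakamura, Horvat, Baptiste, Eriksen, Kapoor, Halvorsen.

Abara, Nakamura, Horvat, Baptiste, Eriksen, Kapoor, Halvorsen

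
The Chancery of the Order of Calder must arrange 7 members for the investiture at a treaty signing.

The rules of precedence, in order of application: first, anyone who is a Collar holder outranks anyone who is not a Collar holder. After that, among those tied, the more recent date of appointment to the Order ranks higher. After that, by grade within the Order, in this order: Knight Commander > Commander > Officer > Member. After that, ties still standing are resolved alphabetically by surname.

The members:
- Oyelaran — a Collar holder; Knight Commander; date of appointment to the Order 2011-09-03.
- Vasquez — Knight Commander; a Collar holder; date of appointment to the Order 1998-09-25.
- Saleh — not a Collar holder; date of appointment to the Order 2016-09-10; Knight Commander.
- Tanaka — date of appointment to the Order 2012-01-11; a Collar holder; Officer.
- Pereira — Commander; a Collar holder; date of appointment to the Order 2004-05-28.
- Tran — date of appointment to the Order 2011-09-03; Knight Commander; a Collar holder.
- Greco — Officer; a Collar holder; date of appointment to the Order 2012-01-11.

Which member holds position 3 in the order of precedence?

By the first rule: Greco, Tanaka, Oyelaran, Tran, Pereira and Vasquez (each a Collar holder); then Saleh (not a Collar holder).
Among Greco, Tanaka, Oyelaran, Tran, Pereira and Vasquez, by date of appointment to the Order (later first): Greco and Tanaka (2012-01-11) before Oyelaran and Tran (2011-09-03) before Pereira (2004-05-28) before Vasquez (1998-09-25).
Greco and Tanaka are each Officer, so the next rule applies.
Among Greco and Tanaka, alphabetically by surname: Greco before Tanaka.
Oyelaran and Tran are each Knight Commander, so the next rule applies.
Among Oyelaran and Tran, alphabetically by surname: Oyelaran before Tran.
Order: Greco, Tanaka, Oyelaran, Tran, Pereira, Vasquez, Saleh.

Oyelaran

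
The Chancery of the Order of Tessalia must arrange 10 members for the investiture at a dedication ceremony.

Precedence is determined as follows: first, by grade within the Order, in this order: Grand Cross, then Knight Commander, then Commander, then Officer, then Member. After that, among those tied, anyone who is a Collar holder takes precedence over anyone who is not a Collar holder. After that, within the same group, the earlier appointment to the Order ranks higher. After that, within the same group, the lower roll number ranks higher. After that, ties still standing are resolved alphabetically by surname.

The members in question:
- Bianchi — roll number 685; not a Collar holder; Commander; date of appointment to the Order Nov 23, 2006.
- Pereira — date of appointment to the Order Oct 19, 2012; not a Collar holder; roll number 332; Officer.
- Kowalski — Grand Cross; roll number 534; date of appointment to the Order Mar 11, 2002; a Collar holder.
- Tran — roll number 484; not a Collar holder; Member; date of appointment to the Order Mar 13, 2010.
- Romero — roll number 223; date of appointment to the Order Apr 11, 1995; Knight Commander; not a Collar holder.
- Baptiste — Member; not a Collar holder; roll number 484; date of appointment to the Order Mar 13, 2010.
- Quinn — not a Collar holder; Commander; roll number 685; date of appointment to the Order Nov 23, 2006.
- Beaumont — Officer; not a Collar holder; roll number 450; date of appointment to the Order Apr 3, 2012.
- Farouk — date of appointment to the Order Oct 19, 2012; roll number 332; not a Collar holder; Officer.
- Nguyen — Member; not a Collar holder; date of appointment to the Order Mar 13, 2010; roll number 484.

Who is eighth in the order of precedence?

Baptiste

By grade within the Order: Kowalski (Grand Cross); then Romero (Knight Commander); then Bianchi and Quinn (Commander); then Beaumont, Farouk and Pereira (Officer); then Baptiste, Nguyen and Tran (Member).
Bianchi and Quinn are each not a Collar holder, so the next rule applies.
Bianchi and Quinn both have date of appointment to the Order Nov 23, 2006, so the next rule applies.
Bianchi and Quinn both have roll number 685, so the next rule applies.
Among Bianchi and Quinn, alphabetically by surname: Bianchi before Quinn.
Beaumont, Farouk and Pereira are each not a Collar holder, so the next rule applies.
Among Beaumont, Farouk and Pereira, by date of appointment to the Order (earlier first): Beaumont (Apr 3, 2012) before Farouk and Pereira (Oct 19, 2012).
Farouk and Pereira both have roll number 332, so the next rule applies.
Among Farouk and Pereira, alphabetically by surname: Farouk before Pereira.
Baptiste, Nguyen and Tran are each not a Collar holder, so the next rule applies.
Baptiste, Nguyen and Tran all have date of appointment to the Order Mar 13, 2010, so the next rule applies.
Baptiste, Nguyen and Tran all have roll number 484, so the next rule applies.
Among Baptiste, Nguyen and Tran, alphabetically by surname: Baptiste before Nguyen before Tran.
Order: Kowalski, Romero, Bianchi, Quinn, Beaumont, Farouk, Pereira, Baptiste, Nguyen, Tran.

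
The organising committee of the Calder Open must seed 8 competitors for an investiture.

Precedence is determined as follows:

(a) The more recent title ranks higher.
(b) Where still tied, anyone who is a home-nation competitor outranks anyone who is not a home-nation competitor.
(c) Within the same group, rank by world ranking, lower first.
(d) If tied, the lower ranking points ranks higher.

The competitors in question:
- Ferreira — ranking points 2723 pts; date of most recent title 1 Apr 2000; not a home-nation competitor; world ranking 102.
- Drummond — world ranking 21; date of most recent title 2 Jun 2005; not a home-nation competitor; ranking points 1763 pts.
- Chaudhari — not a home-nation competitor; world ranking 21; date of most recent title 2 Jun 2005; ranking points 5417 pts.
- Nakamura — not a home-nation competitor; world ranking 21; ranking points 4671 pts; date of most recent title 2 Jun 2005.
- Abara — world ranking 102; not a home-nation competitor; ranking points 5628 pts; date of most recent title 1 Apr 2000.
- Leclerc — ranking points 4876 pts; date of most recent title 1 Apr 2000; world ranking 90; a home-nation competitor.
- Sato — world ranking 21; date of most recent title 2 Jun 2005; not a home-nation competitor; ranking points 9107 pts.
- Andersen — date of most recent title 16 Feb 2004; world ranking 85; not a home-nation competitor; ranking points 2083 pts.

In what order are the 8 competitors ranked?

By date of most recent title (later first): Drummond, Nakamura, Chaudhari and Sato (each 2 Jun 2005); then Andersen (16 Feb 2004); then Leclerc, Ferreira and Abara (each 1 Apr 2000).
Drummond, Nakamura, Chaudhari and Sato are each not a home-nation competitor, so the next rule applies.
Drummond, Nakamura, Chaudhari and Sato all have world ranking 21, so the next rule applies.
Among Drummond, Nakamura, Chaudhari and Sato, by ranking points (lower first): Drummond (1763 pts) before Nakamura (4671 pts) before Chaudhari (5417 pts) before Sato (9107 pts).
Among Leclerc, Ferreira and Abara, a home-nation competitor before not a home-nation competitor: Leclerc (a home-nation competitor) before Ferreira and Abara (not a home-nation competitor).
Ferreira and Abara both have world ranking 102, so the next rule applies.
Among Ferreira and Abara, by ranking points (lower first): Ferreira (2723 pts) before Abara (5628 pts).
Full order: Drummond, Nakamura, Chaudhari, Sato, Andersen, Leclerc, Ferreira, Abara.

Drummond, Nakamura, Chaudhari, Sato, Andersen, Leclerc, Ferreira, Abara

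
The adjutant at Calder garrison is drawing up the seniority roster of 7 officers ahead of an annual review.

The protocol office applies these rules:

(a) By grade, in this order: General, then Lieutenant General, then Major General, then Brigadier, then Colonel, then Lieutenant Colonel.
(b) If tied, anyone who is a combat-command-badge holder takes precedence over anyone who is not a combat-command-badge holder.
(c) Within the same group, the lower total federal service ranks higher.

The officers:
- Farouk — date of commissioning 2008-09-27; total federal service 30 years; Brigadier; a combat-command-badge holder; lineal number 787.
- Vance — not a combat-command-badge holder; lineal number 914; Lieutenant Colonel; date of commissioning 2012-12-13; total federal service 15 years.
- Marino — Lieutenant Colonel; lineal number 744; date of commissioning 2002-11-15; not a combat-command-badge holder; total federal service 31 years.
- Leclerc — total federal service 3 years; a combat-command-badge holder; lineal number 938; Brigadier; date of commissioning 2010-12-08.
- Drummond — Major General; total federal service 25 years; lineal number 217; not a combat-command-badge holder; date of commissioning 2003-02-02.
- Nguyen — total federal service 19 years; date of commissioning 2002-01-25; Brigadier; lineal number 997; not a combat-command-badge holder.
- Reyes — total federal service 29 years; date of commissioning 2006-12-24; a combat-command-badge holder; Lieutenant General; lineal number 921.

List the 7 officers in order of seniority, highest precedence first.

By grade: Reyes (Lieutenant General); then Drummond (Major General); then Leclerc, Farouk and Nguyen (Brigadier); then Vance and Marino (Lieutenant Colonel).
Among Leclerc, Farouk and Nguyen, a combat-command-badge holder before not a combat-command-badge holder: Leclerc and Farouk (a combat-command-badge holder) before Nguyen (not a combat-command-badge holder).
Among Leclerc and Farouk, by total federal service (lower first): Leclerc (3 years) before Farouk (30 years).
Vance and Marino are each not a combat-command-badge holder, so the next rule applies.
Among Vance and Marino, by total federal service (lower first): Vance (15 years) before Marino (31 years).
Full order: Reyes, Drummond, Leclerc, Farouk, Nguyen, Vance, Marino.

Reyes, Drummond, Leclerc, Farouk, Nguyen, Vance, Marino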